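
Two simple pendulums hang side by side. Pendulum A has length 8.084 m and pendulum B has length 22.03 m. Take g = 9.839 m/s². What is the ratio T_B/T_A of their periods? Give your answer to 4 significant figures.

1.651

T ∝ √L, so T_B/T_A = √(L_B/L_A) = √(22.03/8.084) = 1.651.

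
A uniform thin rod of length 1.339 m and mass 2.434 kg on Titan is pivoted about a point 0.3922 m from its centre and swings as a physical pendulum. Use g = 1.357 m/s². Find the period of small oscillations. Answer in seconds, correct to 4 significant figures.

4.743 s

For a physical pendulum T = 2π√(I/(mgd)), with d = 0.39220 m from pivot to centre of mass.
I_cm = mL²/12 = 2.434 × 1.339²/12 = 0.36366 kg·m²; I = I_cm + md² = 0.36366 + 2.434 × 0.39220² = 0.73806 kg·m².
T = 2π√(0.73806/(2.434 × 1.357 × 0.39220)) = 4.743 s.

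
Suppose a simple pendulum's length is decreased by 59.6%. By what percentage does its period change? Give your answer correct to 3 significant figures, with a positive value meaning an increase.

-36.4%

T ∝ √L, so T'/T = √(0.4040) = 0.6356.
Percentage change in T = (0.6356 − 1) × 100% = -36.4%.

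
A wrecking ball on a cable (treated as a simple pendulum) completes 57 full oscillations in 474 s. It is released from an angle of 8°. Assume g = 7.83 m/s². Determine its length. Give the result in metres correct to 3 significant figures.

T = 474/57 = 8.316 s.
From T = 2π√(L/g), L = gT²/(4π²) = 7.83 × 8.316²/(4π²) = 13.7 m.

13.7 m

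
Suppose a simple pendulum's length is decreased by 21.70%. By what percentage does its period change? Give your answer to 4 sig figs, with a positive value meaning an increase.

-11.51%

T ∝ √L, so T'/T = √(0.78300) = 0.88487.
Percentage change in T = (0.88487 − 1) × 100% = -11.51%.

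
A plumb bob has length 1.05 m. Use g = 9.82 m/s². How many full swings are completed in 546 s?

T = 2π√(L/g) = 2π√(1.05/9.82) = 2.055 s.
Number of complete oscillations = ⌊546/2.055⌋ = ⌊265.8⌋ = 265.

265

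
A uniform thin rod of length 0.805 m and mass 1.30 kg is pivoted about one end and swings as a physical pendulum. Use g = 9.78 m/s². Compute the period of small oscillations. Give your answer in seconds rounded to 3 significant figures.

1.47 s

For a physical pendulum T = 2π√(I/(mgd)), with d = 0.4025 m from pivot to centre of mass.
I_cm = mL²/12 = 1.30 × 0.805²/12 = 0.07020 kg·m²; I = I_cm + md² = 0.07020 + 1.30 × 0.4025² = 0.2808 kg·m².
T = 2π√(0.2808/(1.30 × 9.78 × 0.4025)) = 1.47 s.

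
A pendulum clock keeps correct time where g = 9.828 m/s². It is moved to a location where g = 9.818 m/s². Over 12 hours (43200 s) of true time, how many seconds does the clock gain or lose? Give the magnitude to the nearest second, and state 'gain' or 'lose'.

lose 22 s

The clock's period scales as T ∝ 1/√g, so T'/T = √(9.828/9.818) = 1.00051.
In 43200 s of true time the clock registers 43200/1.00051 = 43178.0 s, so it loses 22 s.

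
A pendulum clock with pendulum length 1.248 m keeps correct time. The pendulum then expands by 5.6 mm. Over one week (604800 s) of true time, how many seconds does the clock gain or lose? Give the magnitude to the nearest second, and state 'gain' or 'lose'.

lose 1352 s

T ∝ √L, so T'/T = √(1.25360/1.248) = 1.00224.
In 604800 s of true time the clock registers 604800/1.00224 = 603447.6 s, so it loses 1352 s.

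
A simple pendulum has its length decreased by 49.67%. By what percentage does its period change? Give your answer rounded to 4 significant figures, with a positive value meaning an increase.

-29.06%

T ∝ √L, so T'/T = √(0.50330) = 0.70944.
Percentage change in T = (0.70944 − 1) × 100% = -29.06%.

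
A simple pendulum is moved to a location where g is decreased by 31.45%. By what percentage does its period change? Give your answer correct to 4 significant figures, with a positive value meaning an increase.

20.78%

T ∝ 1/√g, so T'/T = 1/√(0.68550) = 1.2078.
Percentage change in T = (1.2078 − 1) × 100% = 20.78%.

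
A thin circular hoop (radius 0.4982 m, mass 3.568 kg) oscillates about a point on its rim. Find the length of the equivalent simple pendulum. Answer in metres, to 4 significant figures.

The equivalent simple-pendulum length is L_eq = I/(md), where I is about the pivot and d = 0.49820 m.
I_cm = mR² = 0.88559 kg·m², so I = I_cm + md² = 0.88559 + 0.88559 = 1.7712 kg·m².
L_eq = 1.7712/(3.568 × 0.49820) = 0.9964 m.

0.9964 m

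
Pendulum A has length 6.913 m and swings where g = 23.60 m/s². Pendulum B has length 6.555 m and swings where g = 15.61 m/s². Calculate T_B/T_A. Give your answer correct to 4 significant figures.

T = 2π√(L/g), so T_B/T_A = √((L_B/g_B)/(L_A/g_A)) = √((6.555/15.61)/(6.913/23.60)) = 1.197.

1.197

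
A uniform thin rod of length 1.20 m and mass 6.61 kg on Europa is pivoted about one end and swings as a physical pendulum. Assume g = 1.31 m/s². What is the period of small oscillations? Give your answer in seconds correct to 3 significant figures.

For a physical pendulum T = 2π√(I/(mgd)), with d = 0.6000 m from pivot to centre of mass.
I_cm = mL²/12 = 6.61 × 1.20²/12 = 0.7932 kg·m²; I = I_cm + md² = 0.7932 + 6.61 × 0.6000² = 3.173 kg·m².
T = 2π√(3.173/(6.61 × 1.31 × 0.6000)) = 4.91 s.

4.91 s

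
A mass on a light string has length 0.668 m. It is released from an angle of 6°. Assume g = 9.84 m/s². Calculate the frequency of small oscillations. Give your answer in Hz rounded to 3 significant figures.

T = 2π√(L/g) = 2π√(0.668/9.84) = 1.637 s, so f = 1/T = 0.611 Hz.

0.611 Hz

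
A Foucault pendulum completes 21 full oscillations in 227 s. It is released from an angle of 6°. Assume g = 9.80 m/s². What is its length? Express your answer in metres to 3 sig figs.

T = 227/21 = 10.81 s.
From T = 2π√(L/g), L = gT²/(4π²) = 9.80 × 10.81²/(4π²) = 29.0 m.

29.0 m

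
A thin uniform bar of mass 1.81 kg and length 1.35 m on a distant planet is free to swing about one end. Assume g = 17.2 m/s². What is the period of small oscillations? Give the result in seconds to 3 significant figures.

For a physical pendulum T = 2π√(I/(mgd)), with d = 0.6750 m from pivot to centre of mass.
I_cm = mL²/12 = 1.81 × 1.35²/12 = 0.2749 kg·m²; I = I_cm + md² = 0.2749 + 1.81 × 0.6750² = 1.100 kg·m².
T = 2π√(1.100/(1.81 × 17.2 × 0.6750)) = 1.44 s.

1.44 s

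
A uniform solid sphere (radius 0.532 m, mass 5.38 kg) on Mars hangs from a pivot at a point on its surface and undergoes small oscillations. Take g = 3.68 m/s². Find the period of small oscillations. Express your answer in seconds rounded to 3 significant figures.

I_cm = (2/5)mr² = 0.6091 kg·m². The pivot is at distance d = 0.532 m from the centre of mass.
By the parallel-axis theorem, I = I_cm + md² = 0.6091 + 1.523 = 2.132 kg·m².
T = 2π√(I/(mgd)) = 2π√(2.132/(5.38 × 3.68 × 0.532)) = 2.83 s.

2.83 s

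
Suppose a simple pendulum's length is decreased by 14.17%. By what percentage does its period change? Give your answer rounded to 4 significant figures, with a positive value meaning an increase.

T ∝ √L, so T'/T = √(0.85830) = 0.92644.
Percentage change in T = (0.92644 − 1) × 100% = -7.356%.

-7.356%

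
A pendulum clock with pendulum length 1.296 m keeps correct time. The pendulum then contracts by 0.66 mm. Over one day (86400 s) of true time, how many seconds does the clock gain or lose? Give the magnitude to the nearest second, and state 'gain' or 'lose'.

gain 22 s

T ∝ √L, so T'/T = √(1.29534/1.296) = 0.999745.
In 86400 s of true time the clock registers 86400/0.999745 = 86422.0 s, so it gains 22 s.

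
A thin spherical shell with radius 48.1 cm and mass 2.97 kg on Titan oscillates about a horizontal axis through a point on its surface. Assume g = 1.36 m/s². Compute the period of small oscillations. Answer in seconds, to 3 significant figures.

4.82 s

I_cm = (2/3)mr² = 0.4581 kg·m². The pivot is at distance d = 0.481 m from the centre of mass.
By the parallel-axis theorem, I = I_cm + md² = 0.4581 + 0.6871 = 1.145 kg·m².
T = 2π√(I/(mgd)) = 2π√(1.145/(2.97 × 1.36 × 0.481)) = 4.82 s.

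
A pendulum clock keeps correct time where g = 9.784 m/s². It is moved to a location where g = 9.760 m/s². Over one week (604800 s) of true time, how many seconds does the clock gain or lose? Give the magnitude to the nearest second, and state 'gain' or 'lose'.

lose 742 s

The clock's period scales as T ∝ 1/√g, so T'/T = √(9.784/9.760) = 1.00123.
In 604800 s of true time the clock registers 604800/1.00123 = 604057.8 s, so it loses 742 s.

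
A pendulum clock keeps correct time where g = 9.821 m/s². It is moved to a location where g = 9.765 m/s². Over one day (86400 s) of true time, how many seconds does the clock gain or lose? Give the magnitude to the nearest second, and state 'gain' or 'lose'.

lose 247 s

The clock's period scales as T ∝ 1/√g, so T'/T = √(9.821/9.765) = 1.00286.
In 86400 s of true time the clock registers 86400/1.00286 = 86153.3 s, so it loses 247 s.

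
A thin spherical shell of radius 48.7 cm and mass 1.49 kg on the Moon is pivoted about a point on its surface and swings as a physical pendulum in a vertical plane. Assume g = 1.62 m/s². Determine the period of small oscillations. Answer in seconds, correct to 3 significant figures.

I_cm = (2/3)mr² = 0.2356 kg·m². The pivot is at distance d = 0.487 m from the centre of mass.
By the parallel-axis theorem, I = I_cm + md² = 0.2356 + 0.3534 = 0.5890 kg·m².
T = 2π√(I/(mgd)) = 2π√(0.5890/(1.49 × 1.62 × 0.487)) = 4.45 s.

4.45 s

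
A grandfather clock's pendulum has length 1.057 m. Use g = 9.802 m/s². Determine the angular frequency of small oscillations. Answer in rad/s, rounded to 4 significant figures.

ω = √(g/L) = √(9.802/1.057) = 3.045 rad/s.

3.045 rad/s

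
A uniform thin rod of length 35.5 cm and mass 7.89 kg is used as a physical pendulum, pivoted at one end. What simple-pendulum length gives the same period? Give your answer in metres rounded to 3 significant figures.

The equivalent simple-pendulum length is L_eq = I/(md), where I is about the pivot and d = 0.1775 m.
I_cm = (1/12)mL² = 0.08286 kg·m², so I = I_cm + md² = 0.08286 + 0.2486 = 0.3314 kg·m².
L_eq = 0.3314/(7.89 × 0.1775) = 0.237 m.

0.237 m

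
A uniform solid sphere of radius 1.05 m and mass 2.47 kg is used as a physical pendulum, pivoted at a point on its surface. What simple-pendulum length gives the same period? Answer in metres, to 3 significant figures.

The equivalent simple-pendulum length is L_eq = I/(md), where I is about the pivot and d = 1.050 m.
I_cm = (2/5)mR² = 1.089 kg·m², so I = I_cm + md² = 1.089 + 2.723 = 3.812 kg·m².
L_eq = 3.812/(2.47 × 1.050) = 1.47 m.

1.47 m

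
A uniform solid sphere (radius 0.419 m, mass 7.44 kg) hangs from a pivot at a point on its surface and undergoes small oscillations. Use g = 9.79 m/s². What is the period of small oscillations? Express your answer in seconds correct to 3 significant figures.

I_cm = (2/5)mr² = 0.5225 kg·m². The pivot is at distance d = 0.419 m from the centre of mass.
By the parallel-axis theorem, I = I_cm + md² = 0.5225 + 1.306 = 1.829 kg·m².
T = 2π√(I/(mgd)) = 2π√(1.829/(7.44 × 9.79 × 0.419)) = 1.54 s.

1.54 s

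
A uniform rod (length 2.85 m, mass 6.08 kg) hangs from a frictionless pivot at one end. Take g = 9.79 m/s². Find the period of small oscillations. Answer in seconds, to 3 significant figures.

For a physical pendulum T = 2π√(I/(mgd)), with d = 1.425 m from pivot to centre of mass.
I_cm = mL²/12 = 6.08 × 2.85²/12 = 4.115 kg·m²; I = I_cm + md² = 4.115 + 6.08 × 1.425² = 16.46 kg·m².
T = 2π√(16.46/(6.08 × 9.79 × 1.425)) = 2.77 s.

2.77 s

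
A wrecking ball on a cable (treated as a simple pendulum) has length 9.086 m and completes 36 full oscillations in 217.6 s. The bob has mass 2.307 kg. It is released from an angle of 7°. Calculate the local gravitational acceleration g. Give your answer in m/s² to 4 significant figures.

T = 217.6/36 = 6.0444 s.
From T = 2π√(L/g), g = 4π²L/T² = 4π² × 9.086/6.0444² = 9.818 m/s².

9.818 m/s²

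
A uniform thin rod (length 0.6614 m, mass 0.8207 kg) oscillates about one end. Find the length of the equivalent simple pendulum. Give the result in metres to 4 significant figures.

0.4409 m

The equivalent simple-pendulum length is L_eq = I/(md), where I is about the pivot and d = 0.33070 m.
I_cm = (1/12)mL² = 0.029918 kg·m², so I = I_cm + md² = 0.029918 + 0.089754 = 0.11967 kg·m².
L_eq = 0.11967/(0.8207 × 0.33070) = 0.4409 m.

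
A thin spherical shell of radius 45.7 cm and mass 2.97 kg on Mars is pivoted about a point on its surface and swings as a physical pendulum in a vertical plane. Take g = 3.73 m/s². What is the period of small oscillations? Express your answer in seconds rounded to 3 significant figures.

I_cm = (2/3)mr² = 0.4135 kg·m². The pivot is at distance d = 0.457 m from the centre of mass.
By the parallel-axis theorem, I = I_cm + md² = 0.4135 + 0.6203 = 1.034 kg·m².
T = 2π√(I/(mgd)) = 2π√(1.034/(2.97 × 3.73 × 0.457)) = 2.84 s.

2.84 s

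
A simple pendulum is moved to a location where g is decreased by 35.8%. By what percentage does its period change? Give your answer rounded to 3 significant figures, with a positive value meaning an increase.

T ∝ 1/√g, so T'/T = 1/√(0.6420) = 1.248.
Percentage change in T = (1.248 − 1) × 100% = 24.8%.

24.8%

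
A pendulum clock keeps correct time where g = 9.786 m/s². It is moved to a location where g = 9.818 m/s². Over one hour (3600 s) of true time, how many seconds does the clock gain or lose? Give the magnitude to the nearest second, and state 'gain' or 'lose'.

gain 6 s

The clock's period scales as T ∝ 1/√g, so T'/T = √(9.786/9.818) = 0.998369.
In 3600 s of true time the clock registers 3600/0.998369 = 3605.9 s, so it gains 6 s.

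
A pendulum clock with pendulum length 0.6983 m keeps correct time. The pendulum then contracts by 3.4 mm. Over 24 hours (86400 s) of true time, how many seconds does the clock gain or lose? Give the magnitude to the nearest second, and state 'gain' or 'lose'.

gain 211 s

T ∝ √L, so T'/T = √(0.69490/0.6983) = 0.997563.
In 86400 s of true time the clock registers 86400/0.997563 = 86611.1 s, so it gains 211 s.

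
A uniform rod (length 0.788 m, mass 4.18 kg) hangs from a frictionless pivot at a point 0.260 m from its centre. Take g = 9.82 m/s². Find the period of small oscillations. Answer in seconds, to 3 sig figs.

For a physical pendulum T = 2π√(I/(mgd)), with d = 0.2600 m from pivot to centre of mass.
I_cm = mL²/12 = 4.18 × 0.788²/12 = 0.2163 kg·m²; I = I_cm + md² = 0.2163 + 4.18 × 0.2600² = 0.4989 kg·m².
T = 2π√(0.4989/(4.18 × 9.82 × 0.2600)) = 1.36 s.

1.36 s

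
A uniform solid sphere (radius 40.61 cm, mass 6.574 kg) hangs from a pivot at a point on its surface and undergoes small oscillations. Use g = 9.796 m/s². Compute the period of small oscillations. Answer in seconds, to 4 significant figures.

I_cm = (2/5)mr² = 0.43367 kg·m². The pivot is at distance d = 0.4061 m from the centre of mass.
By the parallel-axis theorem, I = I_cm + md² = 0.43367 + 1.0842 = 1.5178 kg·m².
T = 2π√(I/(mgd)) = 2π√(1.5178/(6.574 × 9.796 × 0.4061)) = 1.514 s.

1.514 s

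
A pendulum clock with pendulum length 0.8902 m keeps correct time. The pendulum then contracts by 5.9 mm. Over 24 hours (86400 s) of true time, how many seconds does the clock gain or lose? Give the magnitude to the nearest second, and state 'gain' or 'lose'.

T ∝ √L, so T'/T = √(0.88430/0.8902) = 0.996681.
In 86400 s of true time the clock registers 86400/0.996681 = 86687.7 s, so it gains 288 s.

gain 288 s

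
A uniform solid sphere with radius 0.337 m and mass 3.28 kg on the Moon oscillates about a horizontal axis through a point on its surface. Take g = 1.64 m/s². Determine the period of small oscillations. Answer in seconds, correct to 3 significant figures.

I_cm = (2/5)mr² = 0.1490 kg·m². The pivot is at distance d = 0.337 m from the centre of mass.
By the parallel-axis theorem, I = I_cm + md² = 0.1490 + 0.3725 = 0.5215 kg·m².
T = 2π√(I/(mgd)) = 2π√(0.5215/(3.28 × 1.64 × 0.337)) = 3.37 s.

3.37 s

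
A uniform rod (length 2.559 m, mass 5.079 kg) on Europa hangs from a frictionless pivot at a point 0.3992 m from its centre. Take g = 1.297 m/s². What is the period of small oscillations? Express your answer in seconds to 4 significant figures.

7.332 s

For a physical pendulum T = 2π√(I/(mgd)), with d = 0.39920 m from pivot to centre of mass.
I_cm = mL²/12 = 5.079 × 2.559²/12 = 2.7716 kg·m²; I = I_cm + md² = 2.7716 + 5.079 × 0.39920² = 3.5810 kg·m².
T = 2π√(3.5810/(5.079 × 1.297 × 0.39920)) = 7.332 s.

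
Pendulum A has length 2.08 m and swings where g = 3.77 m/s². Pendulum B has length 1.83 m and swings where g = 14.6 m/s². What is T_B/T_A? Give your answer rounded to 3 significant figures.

T = 2π√(L/g), so T_B/T_A = √((L_B/g_B)/(L_A/g_A)) = √((1.83/14.6)/(2.08/3.77)) = 0.477.

0.477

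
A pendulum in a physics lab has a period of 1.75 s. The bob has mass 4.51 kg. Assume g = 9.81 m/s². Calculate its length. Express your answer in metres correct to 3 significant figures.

0.761 m

From T = 2π√(L/g), L = gT²/(4π²) = 9.81 × 1.750²/(4π²) = 0.761 m.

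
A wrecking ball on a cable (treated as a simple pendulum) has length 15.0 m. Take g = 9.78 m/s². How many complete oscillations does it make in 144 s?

T = 2π√(L/g) = 2π√(15.0/9.78) = 7.781 s.
Number of complete oscillations = ⌊144/7.781⌋ = ⌊18.51⌋ = 18.

18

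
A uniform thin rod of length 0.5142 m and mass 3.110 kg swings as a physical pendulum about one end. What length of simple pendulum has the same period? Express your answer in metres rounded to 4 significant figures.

The equivalent simple-pendulum length is L_eq = I/(md), where I is about the pivot and d = 0.25710 m.
I_cm = (1/12)mL² = 0.068524 kg·m², so I = I_cm + md² = 0.068524 + 0.20557 = 0.27410 kg·m².
L_eq = 0.27410/(3.110 × 0.25710) = 0.3428 m.

0.3428 m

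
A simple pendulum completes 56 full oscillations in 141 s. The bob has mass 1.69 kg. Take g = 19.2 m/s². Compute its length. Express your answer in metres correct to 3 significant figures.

T = 141/56 = 2.518 s.
From T = 2π√(L/g), L = gT²/(4π²) = 19.2 × 2.518²/(4π²) = 3.08 m.

3.08 m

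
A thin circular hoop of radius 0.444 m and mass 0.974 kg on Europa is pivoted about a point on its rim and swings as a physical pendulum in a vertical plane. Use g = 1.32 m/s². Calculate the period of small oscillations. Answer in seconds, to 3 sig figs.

I_cm = mr² = 0.1920 kg·m². The pivot is at distance d = 0.444 m from the centre of mass.
By the parallel-axis theorem, I = I_cm + md² = 0.1920 + 0.1920 = 0.3840 kg·m².
T = 2π√(I/(mgd)) = 2π√(0.3840/(0.974 × 1.32 × 0.444)) = 5.15 s.

5.15 s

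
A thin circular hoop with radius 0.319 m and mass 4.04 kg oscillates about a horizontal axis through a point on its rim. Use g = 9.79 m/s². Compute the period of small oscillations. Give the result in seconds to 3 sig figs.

I_cm = mr² = 0.4111 kg·m². The pivot is at distance d = 0.319 m from the centre of mass.
By the parallel-axis theorem, I = I_cm + md² = 0.4111 + 0.4111 = 0.8222 kg·m².
T = 2π√(I/(mgd)) = 2π√(0.8222/(4.04 × 9.79 × 0.319)) = 1.60 s.

1.60 s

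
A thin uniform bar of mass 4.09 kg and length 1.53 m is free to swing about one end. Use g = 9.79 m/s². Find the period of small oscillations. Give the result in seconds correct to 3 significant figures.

For a physical pendulum T = 2π√(I/(mgd)), with d = 0.7650 m from pivot to centre of mass.
I_cm = mL²/12 = 4.09 × 1.53²/12 = 0.7979 kg·m²; I = I_cm + md² = 0.7979 + 4.09 × 0.7650² = 3.191 kg·m².
T = 2π√(3.191/(4.09 × 9.79 × 0.7650)) = 2.03 s.

2.03 s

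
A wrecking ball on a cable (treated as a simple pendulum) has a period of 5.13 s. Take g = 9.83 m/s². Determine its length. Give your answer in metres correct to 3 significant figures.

6.55 m

From T = 2π√(L/g), L = gT²/(4π²) = 9.83 × 5.130²/(4π²) = 6.55 m.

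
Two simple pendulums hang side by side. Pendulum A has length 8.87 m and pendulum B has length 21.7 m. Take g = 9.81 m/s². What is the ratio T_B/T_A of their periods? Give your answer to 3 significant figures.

T ∝ √L, so T_B/T_A = √(L_B/L_A) = √(21.7/8.87) = 1.56.

1.56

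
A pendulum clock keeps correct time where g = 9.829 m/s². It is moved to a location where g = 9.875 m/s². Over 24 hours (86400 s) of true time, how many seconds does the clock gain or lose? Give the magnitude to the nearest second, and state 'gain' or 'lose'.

The clock's period scales as T ∝ 1/√g, so T'/T = √(9.829/9.875) = 0.997668.
In 86400 s of true time the clock registers 86400/0.997668 = 86601.9 s, so it gains 202 s.

gain 202 s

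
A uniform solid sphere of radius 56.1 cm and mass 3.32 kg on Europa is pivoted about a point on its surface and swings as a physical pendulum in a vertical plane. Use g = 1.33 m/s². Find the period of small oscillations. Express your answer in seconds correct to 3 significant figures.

4.83 s

I_cm = (2/5)mr² = 0.4179 kg·m². The pivot is at distance d = 0.561 m from the centre of mass.
By the parallel-axis theorem, I = I_cm + md² = 0.4179 + 1.045 = 1.463 kg·m².
T = 2π√(I/(mgd)) = 2π√(1.463/(3.32 × 1.33 × 0.561)) = 4.83 s.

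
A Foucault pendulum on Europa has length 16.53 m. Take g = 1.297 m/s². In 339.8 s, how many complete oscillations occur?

15

T = 2π√(L/g) = 2π√(16.53/1.297) = 22.431 s.
Number of complete oscillations = ⌊339.8/22.431⌋ = ⌊15.149⌋ = 15.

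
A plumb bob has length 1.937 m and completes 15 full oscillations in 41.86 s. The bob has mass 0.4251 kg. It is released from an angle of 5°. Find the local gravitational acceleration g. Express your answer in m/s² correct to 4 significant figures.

T = 41.86/15 = 2.7907 s.
From T = 2π√(L/g), g = 4π²L/T² = 4π² × 1.937/2.7907² = 9.819 m/s².

9.819 m/s²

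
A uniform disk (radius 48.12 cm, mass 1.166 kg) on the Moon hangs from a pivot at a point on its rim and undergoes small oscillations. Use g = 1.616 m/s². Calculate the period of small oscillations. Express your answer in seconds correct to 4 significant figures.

I_cm = ½mr² = 0.13500 kg·m². The pivot is at distance d = 0.4812 m from the centre of mass.
By the parallel-axis theorem, I = I_cm + md² = 0.13500 + 0.26999 = 0.40499 kg·m².
T = 2π√(I/(mgd)) = 2π√(0.40499/(1.166 × 1.616 × 0.4812)) = 4.199 s.

4.199 s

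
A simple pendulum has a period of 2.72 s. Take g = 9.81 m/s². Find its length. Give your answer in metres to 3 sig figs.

From T = 2π√(L/g), L = gT²/(4π²) = 9.81 × 2.720²/(4π²) = 1.84 m.

1.84 m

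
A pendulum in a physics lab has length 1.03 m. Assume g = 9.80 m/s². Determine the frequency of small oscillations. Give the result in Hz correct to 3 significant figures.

0.491 Hz

T = 2π√(L/g) = 2π√(1.03/9.80) = 2.037 s, so f = 1/T = 0.491 Hz.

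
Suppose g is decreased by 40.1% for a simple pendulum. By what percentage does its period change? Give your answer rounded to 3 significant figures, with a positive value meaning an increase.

29.2%

T ∝ 1/√g, so T'/T = 1/√(0.5990) = 1.292.
Percentage change in T = (1.292 − 1) × 100% = 29.2%.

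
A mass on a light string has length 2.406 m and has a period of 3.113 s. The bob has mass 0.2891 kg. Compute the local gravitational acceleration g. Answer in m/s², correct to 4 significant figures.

From T = 2π√(L/g), g = 4π²L/T² = 4π² × 2.406/3.1130² = 9.802 m/s².

9.802 m/s²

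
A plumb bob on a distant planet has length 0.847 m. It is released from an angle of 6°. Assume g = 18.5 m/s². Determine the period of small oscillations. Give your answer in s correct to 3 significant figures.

1.34 s

T = 2π√(L/g) = 2π√(0.847/18.5) = 2π × 0.2140 = 1.34 s.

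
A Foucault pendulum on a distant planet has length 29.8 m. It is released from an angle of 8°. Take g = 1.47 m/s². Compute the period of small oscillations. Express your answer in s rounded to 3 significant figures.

28.3 s

T = 2π√(L/g) = 2π√(29.8/1.47) = 2π × 4.502 = 28.3 s.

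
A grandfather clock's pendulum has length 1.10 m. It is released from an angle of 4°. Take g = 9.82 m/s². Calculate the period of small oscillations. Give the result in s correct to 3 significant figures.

T = 2π√(L/g) = 2π√(1.10/9.82) = 2π × 0.3347 = 2.10 s.

2.10 s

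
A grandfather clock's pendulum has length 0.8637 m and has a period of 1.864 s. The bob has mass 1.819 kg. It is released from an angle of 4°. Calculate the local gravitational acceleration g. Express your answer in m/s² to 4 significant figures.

9.814 m/s²

From T = 2π√(L/g), g = 4π²L/T² = 4π² × 0.8637/1.8640² = 9.814 m/s².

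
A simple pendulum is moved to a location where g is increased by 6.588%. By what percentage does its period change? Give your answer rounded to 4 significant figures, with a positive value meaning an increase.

-3.140%

T ∝ 1/√g, so T'/T = 1/√(1.0659) = 0.96860.
Percentage change in T = (0.96860 − 1) × 100% = -3.140%.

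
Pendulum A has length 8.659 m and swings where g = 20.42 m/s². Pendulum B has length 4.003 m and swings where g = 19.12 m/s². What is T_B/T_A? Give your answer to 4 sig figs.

0.7027

T = 2π√(L/g), so T_B/T_A = √((L_B/g_B)/(L_A/g_A)) = √((4.003/19.12)/(8.659/20.42)) = 0.7027.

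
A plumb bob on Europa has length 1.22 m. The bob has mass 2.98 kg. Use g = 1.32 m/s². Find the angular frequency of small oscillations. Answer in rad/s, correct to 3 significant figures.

ω = √(g/L) = √(1.32/1.22) = 1.04 rad/s.

1.04 rad/s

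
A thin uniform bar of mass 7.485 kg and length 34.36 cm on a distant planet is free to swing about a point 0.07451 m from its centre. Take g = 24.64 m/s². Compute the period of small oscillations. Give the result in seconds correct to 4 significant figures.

For a physical pendulum T = 2π√(I/(mgd)), with d = 0.074510 m from pivot to centre of mass.
I_cm = mL²/12 = 7.485 × 0.3436²/12 = 0.073641 kg·m²; I = I_cm + md² = 0.073641 + 7.485 × 0.074510² = 0.11520 kg·m².
T = 2π√(0.11520/(7.485 × 24.64 × 0.074510)) = 0.5753 s.

0.5753 s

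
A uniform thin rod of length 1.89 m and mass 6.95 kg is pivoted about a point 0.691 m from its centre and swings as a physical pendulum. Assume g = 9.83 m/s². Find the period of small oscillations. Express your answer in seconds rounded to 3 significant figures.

2.12 s

For a physical pendulum T = 2π√(I/(mgd)), with d = 0.6910 m from pivot to centre of mass.
I_cm = mL²/12 = 6.95 × 1.89²/12 = 2.069 kg·m²; I = I_cm + md² = 2.069 + 6.95 × 0.6910² = 5.387 kg·m².
T = 2π√(5.387/(6.95 × 9.83 × 0.6910)) = 2.12 s.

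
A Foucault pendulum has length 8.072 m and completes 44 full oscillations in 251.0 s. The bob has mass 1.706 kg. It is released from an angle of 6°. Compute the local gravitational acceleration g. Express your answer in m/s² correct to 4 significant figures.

T = 251.0/44 = 5.7045 s.
From T = 2π√(L/g), g = 4π²L/T² = 4π² × 8.072/5.7045² = 9.793 m/s².

9.793 m/s²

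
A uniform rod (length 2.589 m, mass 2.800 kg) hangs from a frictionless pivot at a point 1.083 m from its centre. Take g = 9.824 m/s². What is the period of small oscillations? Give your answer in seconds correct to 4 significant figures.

2.535 s

For a physical pendulum T = 2π√(I/(mgd)), with d = 1.0830 m from pivot to centre of mass.
I_cm = mL²/12 = 2.800 × 2.589²/12 = 1.5640 kg·m²; I = I_cm + md² = 1.5640 + 2.800 × 1.0830² = 4.8481 kg·m².
T = 2π√(4.8481/(2.800 × 9.824 × 1.0830)) = 2.535 s.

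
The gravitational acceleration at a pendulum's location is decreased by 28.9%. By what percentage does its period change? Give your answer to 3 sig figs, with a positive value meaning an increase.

18.6%

T ∝ 1/√g, so T'/T = 1/√(0.7110) = 1.186.
Percentage change in T = (1.186 − 1) × 100% = 18.6%.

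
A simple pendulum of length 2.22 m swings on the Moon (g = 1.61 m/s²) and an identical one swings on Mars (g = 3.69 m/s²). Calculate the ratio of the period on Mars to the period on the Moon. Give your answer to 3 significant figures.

T ∝ 1/√g, so T₂/T₁ = √(g₁/g₂) = √(1.61/3.69) = 0.661.

0.661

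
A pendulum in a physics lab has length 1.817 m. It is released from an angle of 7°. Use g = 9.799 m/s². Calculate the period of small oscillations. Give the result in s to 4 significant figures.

T = 2π√(L/g) = 2π√(1.817/9.799) = 2π × 0.43061 = 2.706 s.

2.706 s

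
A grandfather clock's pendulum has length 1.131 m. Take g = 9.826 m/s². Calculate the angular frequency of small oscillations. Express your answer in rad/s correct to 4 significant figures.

2.948 rad/s

ω = √(g/L) = √(9.826/1.131) = 2.948 rad/s.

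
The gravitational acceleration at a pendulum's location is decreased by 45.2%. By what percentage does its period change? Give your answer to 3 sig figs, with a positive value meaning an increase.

35.1%

T ∝ 1/√g, so T'/T = 1/√(0.5480) = 1.351.
Percentage change in T = (1.351 − 1) × 100% = 35.1%.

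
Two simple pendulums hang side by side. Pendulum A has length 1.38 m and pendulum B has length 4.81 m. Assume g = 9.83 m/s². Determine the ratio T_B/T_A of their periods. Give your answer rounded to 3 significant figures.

1.87

T ∝ √L, so T_B/T_A = √(L_B/L_A) = √(4.81/1.38) = 1.87.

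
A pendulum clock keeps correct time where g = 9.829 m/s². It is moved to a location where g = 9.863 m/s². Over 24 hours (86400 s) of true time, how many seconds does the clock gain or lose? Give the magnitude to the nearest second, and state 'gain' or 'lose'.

The clock's period scales as T ∝ 1/√g, so T'/T = √(9.829/9.863) = 0.998275.
In 86400 s of true time the clock registers 86400/0.998275 = 86549.3 s, so it gains 149 s.

gain 149 s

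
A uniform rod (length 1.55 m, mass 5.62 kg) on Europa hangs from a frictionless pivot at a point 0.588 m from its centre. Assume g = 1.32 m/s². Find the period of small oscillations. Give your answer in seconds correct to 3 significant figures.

For a physical pendulum T = 2π√(I/(mgd)), with d = 0.5880 m from pivot to centre of mass.
I_cm = mL²/12 = 5.62 × 1.55²/12 = 1.125 kg·m²; I = I_cm + md² = 1.125 + 5.62 × 0.5880² = 3.068 kg·m².
T = 2π√(3.068/(5.62 × 1.32 × 0.5880)) = 5.27 s.

5.27 s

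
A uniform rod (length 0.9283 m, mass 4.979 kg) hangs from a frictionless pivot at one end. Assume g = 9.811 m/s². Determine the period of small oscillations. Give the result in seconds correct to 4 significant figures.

For a physical pendulum T = 2π√(I/(mgd)), with d = 0.46415 m from pivot to centre of mass.
I_cm = mL²/12 = 4.979 × 0.9283²/12 = 0.35755 kg·m²; I = I_cm + md² = 0.35755 + 4.979 × 0.46415² = 1.4302 kg·m².
T = 2π√(1.4302/(4.979 × 9.811 × 0.46415)) = 1.578 s.

1.578 s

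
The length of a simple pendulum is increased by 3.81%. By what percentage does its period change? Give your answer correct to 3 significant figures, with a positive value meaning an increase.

T ∝ √L, so T'/T = √(1.038) = 1.019.
Percentage change in T = (1.019 − 1) × 100% = 1.89%.

1.89%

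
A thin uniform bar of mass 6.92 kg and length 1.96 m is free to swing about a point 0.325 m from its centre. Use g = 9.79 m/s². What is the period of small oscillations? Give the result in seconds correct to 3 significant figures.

2.30 s

For a physical pendulum T = 2π√(I/(mgd)), with d = 0.3250 m from pivot to centre of mass.
I_cm = mL²/12 = 6.92 × 1.96²/12 = 2.215 kg·m²; I = I_cm + md² = 2.215 + 6.92 × 0.3250² = 2.946 kg·m².
T = 2π√(2.946/(6.92 × 9.79 × 0.3250)) = 2.30 s.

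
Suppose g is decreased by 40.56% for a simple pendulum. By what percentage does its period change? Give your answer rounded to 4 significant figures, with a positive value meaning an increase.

29.71%

T ∝ 1/√g, so T'/T = 1/√(0.59440) = 1.2971.
Percentage change in T = (1.2971 − 1) × 100% = 29.71%.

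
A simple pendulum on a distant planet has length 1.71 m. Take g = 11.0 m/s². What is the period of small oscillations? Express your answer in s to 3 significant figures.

2.48 s

T = 2π√(L/g) = 2π√(1.71/11.0) = 2π × 0.3943 = 2.48 s.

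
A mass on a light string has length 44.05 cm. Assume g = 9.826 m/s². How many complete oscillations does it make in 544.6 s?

T = 2π√(L/g) = 2π√(0.4405/9.826) = 1.3303 s.
Number of complete oscillations = ⌊544.6/1.3303⌋ = ⌊409.37⌋ = 409.

409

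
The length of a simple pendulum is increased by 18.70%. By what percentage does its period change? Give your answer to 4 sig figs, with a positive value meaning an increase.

8.950%

T ∝ √L, so T'/T = √(1.1870) = 1.0895.
Percentage change in T = (1.0895 − 1) × 100% = 8.950%.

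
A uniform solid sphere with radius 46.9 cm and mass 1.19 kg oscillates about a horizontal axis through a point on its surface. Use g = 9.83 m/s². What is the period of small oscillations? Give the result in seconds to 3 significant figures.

I_cm = (2/5)mr² = 0.1047 kg·m². The pivot is at distance d = 0.469 m from the centre of mass.
By the parallel-axis theorem, I = I_cm + md² = 0.1047 + 0.2618 = 0.3665 kg·m².
T = 2π√(I/(mgd)) = 2π√(0.3665/(1.19 × 9.83 × 0.469)) = 1.62 s.

1.62 s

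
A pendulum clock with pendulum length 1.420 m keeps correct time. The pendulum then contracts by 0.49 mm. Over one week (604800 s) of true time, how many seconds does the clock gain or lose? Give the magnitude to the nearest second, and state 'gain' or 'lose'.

T ∝ √L, so T'/T = √(1.41951/1.420) = 0.999827.
In 604800 s of true time the clock registers 604800/0.999827 = 604904.4 s, so it gains 104 s.

gain 104 s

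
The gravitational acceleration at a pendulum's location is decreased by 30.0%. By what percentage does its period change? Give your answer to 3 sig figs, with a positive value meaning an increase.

T ∝ 1/√g, so T'/T = 1/√(0.7000) = 1.195.
Percentage change in T = (1.195 − 1) × 100% = 19.5%.

19.5%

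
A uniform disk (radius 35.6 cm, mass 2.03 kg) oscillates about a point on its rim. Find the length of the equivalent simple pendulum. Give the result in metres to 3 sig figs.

The equivalent simple-pendulum length is L_eq = I/(md), where I is about the pivot and d = 0.3560 m.
I_cm = ½mR² = 0.1286 kg·m², so I = I_cm + md² = 0.1286 + 0.2573 = 0.3859 kg·m².
L_eq = 0.3859/(2.03 × 0.3560) = 0.534 m.

0.534 m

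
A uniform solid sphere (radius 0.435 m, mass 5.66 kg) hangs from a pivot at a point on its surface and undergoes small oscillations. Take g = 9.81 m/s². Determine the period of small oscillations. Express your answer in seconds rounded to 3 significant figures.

I_cm = (2/5)mr² = 0.4284 kg·m². The pivot is at distance d = 0.435 m from the centre of mass.
By the parallel-axis theorem, I = I_cm + md² = 0.4284 + 1.071 = 1.499 kg·m².
T = 2π√(I/(mgd)) = 2π√(1.499/(5.66 × 9.81 × 0.435)) = 1.57 s.

1.57 s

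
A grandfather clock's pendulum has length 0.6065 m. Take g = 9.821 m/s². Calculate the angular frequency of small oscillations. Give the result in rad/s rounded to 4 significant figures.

ω = √(g/L) = √(9.821/0.6065) = 4.024 rad/s.

4.024 rad/s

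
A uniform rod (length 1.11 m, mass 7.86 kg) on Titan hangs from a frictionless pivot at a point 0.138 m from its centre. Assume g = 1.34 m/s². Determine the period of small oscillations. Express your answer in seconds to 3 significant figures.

5.10 s

For a physical pendulum T = 2π√(I/(mgd)), with d = 0.1380 m from pivot to centre of mass.
I_cm = mL²/12 = 7.86 × 1.11²/12 = 0.8070 kg·m²; I = I_cm + md² = 0.8070 + 7.86 × 0.1380² = 0.9567 kg·m².
T = 2π√(0.9567/(7.86 × 1.34 × 0.1380)) = 5.10 s.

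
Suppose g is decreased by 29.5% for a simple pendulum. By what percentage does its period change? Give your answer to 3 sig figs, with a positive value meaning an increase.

T ∝ 1/√g, so T'/T = 1/√(0.7050) = 1.191.
Percentage change in T = (1.191 − 1) × 100% = 19.1%.

19.1%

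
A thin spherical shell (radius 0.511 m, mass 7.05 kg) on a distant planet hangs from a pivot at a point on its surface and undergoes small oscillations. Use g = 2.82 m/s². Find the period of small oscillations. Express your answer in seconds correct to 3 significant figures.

I_cm = (2/3)mr² = 1.227 kg·m². The pivot is at distance d = 0.511 m from the centre of mass.
By the parallel-axis theorem, I = I_cm + md² = 1.227 + 1.841 = 3.068 kg·m².
T = 2π√(I/(mgd)) = 2π√(3.068/(7.05 × 2.82 × 0.511)) = 3.45 s.

3.45 s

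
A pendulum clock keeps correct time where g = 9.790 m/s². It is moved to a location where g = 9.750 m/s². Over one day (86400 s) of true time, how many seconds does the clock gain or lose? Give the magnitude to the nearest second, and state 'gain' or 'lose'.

The clock's period scales as T ∝ 1/√g, so T'/T = √(9.790/9.750) = 1.00205.
In 86400 s of true time the clock registers 86400/1.00205 = 86223.3 s, so it loses 177 s.

lose 177 s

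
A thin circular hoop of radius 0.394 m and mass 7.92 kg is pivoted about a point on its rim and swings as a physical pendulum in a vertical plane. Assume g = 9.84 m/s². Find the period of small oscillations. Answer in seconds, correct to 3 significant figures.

I_cm = mr² = 1.229 kg·m². The pivot is at distance d = 0.394 m from the centre of mass.
By the parallel-axis theorem, I = I_cm + md² = 1.229 + 1.229 = 2.459 kg·m².
T = 2π√(I/(mgd)) = 2π√(2.459/(7.92 × 9.84 × 0.394)) = 1.78 s.

1.78 s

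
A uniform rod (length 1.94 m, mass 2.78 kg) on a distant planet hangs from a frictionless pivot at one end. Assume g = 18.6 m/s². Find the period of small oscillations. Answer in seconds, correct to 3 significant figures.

For a physical pendulum T = 2π√(I/(mgd)), with d = 0.9700 m from pivot to centre of mass.
I_cm = mL²/12 = 2.78 × 1.94²/12 = 0.8719 kg·m²; I = I_cm + md² = 0.8719 + 2.78 × 0.9700² = 3.488 kg·m².
T = 2π√(3.488/(2.78 × 18.6 × 0.9700)) = 1.66 s.

1.66 s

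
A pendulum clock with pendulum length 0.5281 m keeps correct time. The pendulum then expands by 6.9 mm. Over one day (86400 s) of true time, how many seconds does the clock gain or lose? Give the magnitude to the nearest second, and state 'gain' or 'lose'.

T ∝ √L, so T'/T = √(0.53500/0.5281) = 1.00651.
In 86400 s of true time the clock registers 86400/1.00651 = 85841.0 s, so it loses 559 s.

lose 559 s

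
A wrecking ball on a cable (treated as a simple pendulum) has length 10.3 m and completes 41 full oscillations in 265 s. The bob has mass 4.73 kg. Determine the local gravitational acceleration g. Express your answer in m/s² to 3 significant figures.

9.73 m/s²

T = 265/41 = 6.463 s.
From T = 2π√(L/g), g = 4π²L/T² = 4π² × 10.3/6.463² = 9.73 m/s².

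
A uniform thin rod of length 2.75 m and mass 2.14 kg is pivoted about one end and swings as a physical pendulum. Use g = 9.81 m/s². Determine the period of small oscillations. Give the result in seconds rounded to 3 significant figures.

For a physical pendulum T = 2π√(I/(mgd)), with d = 1.375 m from pivot to centre of mass.
I_cm = mL²/12 = 2.14 × 2.75²/12 = 1.349 kg·m²; I = I_cm + md² = 1.349 + 2.14 × 1.375² = 5.395 kg·m².
T = 2π√(5.395/(2.14 × 9.81 × 1.375)) = 2.72 s.

2.72 s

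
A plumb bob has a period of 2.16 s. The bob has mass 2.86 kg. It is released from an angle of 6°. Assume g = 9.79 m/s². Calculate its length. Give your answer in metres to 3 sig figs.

1.16 m

From T = 2π√(L/g), L = gT²/(4π²) = 9.79 × 2.160²/(4π²) = 1.16 m.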